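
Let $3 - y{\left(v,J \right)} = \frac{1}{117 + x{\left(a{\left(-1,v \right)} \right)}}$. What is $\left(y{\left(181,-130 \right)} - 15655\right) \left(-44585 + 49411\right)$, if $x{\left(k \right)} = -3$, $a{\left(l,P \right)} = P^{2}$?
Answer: $- \frac{226609783}{3} \approx -7.5537 \cdot 10^{7}$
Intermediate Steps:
$y{\left(v,J \right)} = \frac{341}{114}$ ($y{\left(v,J \right)} = 3 - \frac{1}{117 - 3} = 3 - \frac{1}{114} = \frac{341}{114}$)
$\left(y{\left(181,-130 \right)} - 15655\right) \left(-44585 + 49411\right) = \left(\frac{341}{114} - 15655\right) \left(-44585 + 49411\right) = \left(- \frac{1784329}{114}\right) 4826 = - \frac{226609783}{3}$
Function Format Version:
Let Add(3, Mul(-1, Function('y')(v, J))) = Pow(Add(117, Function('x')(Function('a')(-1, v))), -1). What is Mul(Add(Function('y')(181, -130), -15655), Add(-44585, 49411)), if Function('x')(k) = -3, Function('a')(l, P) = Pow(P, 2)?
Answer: Rational(-226609783, 3) ≈ -7.5537e+7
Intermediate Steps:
Function('y')(v, J) = Rational(341, 114) (Function('y')(v, J) = Add(3, Mul(-1, Pow(Add(117, -3), -1))) = Add(3, Mul(-1, Pow(114, -1))) = Add(3, Mul(-1, Rational(1, 114))) = Add(3, Rational(-1, 114)) = Rational(341, 114))
Mul(Add(Function('y')(181, -130), -15655), Add(-44585, 49411)) = Mul(Add(Rational(341, 114), -15655), Add(-44585, 49411)) = Mul(Rational(-1784329, 114), 4826) = Rational(-226609783, 3)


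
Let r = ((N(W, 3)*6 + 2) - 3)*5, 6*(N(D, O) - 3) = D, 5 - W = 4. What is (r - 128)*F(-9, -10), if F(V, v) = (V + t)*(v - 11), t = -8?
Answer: -13566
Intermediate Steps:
W = 1 (W = 5 - 1*4 = 5 - 4 = 1)
N(D, O) = 3 + D/6
F(V, v) = (-11 + v)*(-8 + V) (F(V, v) = (V - 8)*(v - 11) = (-8 + V)*(-11 + v) = (-11 + v)*(-8 + V))
r = 90 (r = (((3 + (⅙)*1)*6 + 2) - 3)*5 = (((3 + ⅙)*6 + 2) - 3)*5 = (((19/6)*6 + 2) - 3)*5 = ((19 + 2) - 3)*5 = (21 - 3)*5 = 18*5 = 90)
(r - 128)*F(-9, -10) = (90 - 128)*(88 - 11*(-9) - 8*(-10) - 9*(-10)) = -38*(88 + 99 + 80 + 90) = -38*357 = -13566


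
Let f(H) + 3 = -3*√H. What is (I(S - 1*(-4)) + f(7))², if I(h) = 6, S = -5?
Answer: 72 - 18*√7 ≈ 24.376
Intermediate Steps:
f(H) = -3 - 3*√H
(I(S - 1*(-4)) + f(7))² = (6 + (-3 - 3*√7))² = (3 - 3*√7)²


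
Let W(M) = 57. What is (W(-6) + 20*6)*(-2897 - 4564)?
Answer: -1320597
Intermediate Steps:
(W(-6) + 20*6)*(-2897 - 4564) = (57 + 20*6)*(-2897 - 4564) = (57 + 120)*(-7461) = 177*(-7461) = -1320597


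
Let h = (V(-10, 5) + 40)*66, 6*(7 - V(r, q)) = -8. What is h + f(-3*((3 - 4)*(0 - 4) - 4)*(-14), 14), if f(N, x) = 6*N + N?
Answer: 3190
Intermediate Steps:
V(r, q) = 25/3 (V(r, q) = 7 - ⅙*(-8) = 7 + 4/3 = 25/3)
h = 3190 (h = (25/3 + 40)*66 = (145/3)*66 = 3190)
f(N, x) = 7*N
h + f(-3*((3 - 4)*(0 - 4) - 4)*(-14), 14) = 3190 + 7*(-3*((3 - 4)*(0 - 4) - 4)*(-14)) = 3190 + 7*(-3*(-1*(-4) - 4)*(-14)) = 3190 + 7*(-3*(4 - 4)*(-14)) = 3190 + 7*(-3*0*(-14)) = 3190 + 7*(0*(-14)) = 3190 + 7*0 = 3190 + 0 = 3190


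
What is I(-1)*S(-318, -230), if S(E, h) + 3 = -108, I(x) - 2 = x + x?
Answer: 0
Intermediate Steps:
I(x) = 2 + 2*x (I(x) = 2 + (x + x) = 2 + 2*x)
S(E, h) = -111 (S(E, h) = -3 - 108 = -111)
I(-1)*S(-318, -230) = (2 + 2*(-1))*(-111) = (2 - 2)*(-111) = 0*(-111) = 0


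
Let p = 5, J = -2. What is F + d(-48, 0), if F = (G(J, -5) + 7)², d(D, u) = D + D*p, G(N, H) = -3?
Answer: -272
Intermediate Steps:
d(D, u) = 6*D (d(D, u) = D + D*5 = D + 5*D = 6*D)
F = 16 (F = (-3 + 7)² = 4² = 16)
F + d(-48, 0) = 16 + 6*(-48) = 16 - 288 = -272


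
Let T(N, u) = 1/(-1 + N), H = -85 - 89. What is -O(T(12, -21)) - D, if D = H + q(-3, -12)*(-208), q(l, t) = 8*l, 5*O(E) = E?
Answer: -264991/55 ≈ -4818.0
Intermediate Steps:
H = -174
O(E) = E/5
D = 4818 (D = -174 + (8*(-3))*(-208) = -174 - 24*(-208) = -174 + 4992 = 4818)
-O(T(12, -21)) - D = -1/(5*(-1 + 12)) - 1*4818 = -1/(5*11) - 4818 = -1*1/55 - 4818 = -1/55 - 4818 = -264991/55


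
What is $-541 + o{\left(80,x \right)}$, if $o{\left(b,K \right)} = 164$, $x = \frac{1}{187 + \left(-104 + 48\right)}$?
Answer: $-377$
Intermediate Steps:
$x = \frac{1}{131}$ ($x = \frac{1}{187 - 56} = \frac{1}{131} \approx 0.0076336$)
$-541 + o{\left(80,x \right)} = -541 + 164 = -377$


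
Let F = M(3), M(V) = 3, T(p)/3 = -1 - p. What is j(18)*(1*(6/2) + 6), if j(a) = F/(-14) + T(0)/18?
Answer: -24/7 ≈ -3.4286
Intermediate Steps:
T(p) = -3 - 3*p (T(p) = 3*(-1 - p) = -3 - 3*p)
F = 3
j(a) = -8/21 (j(a) = 3/(-14) + (-3 - 3*0)/18 = 3*(-1/14) + (-3 + 0)*(1/18) = -3/14 - 3*1/18 = -3/14 - ⅙ = -8/21)
j(18)*(1*(6/2) + 6) = -8*(1*(6/2) + 6)/21 = -8*(1*(6*(½)) + 6)/21 = -8*(1*3 + 6)/21 = -8*(3 + 6)/21 = -8/21*9 = -24/7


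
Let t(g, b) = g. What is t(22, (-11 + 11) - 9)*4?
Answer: 88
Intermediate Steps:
t(22, (-11 + 11) - 9)*4 = 22*4 = 88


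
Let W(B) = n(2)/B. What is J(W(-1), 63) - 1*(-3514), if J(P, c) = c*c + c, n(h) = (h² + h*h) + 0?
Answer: 7546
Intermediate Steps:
n(h) = 2*h² (n(h) = (h² + h²) + 0 = 2*h² + 0 = 2*h²)
W(B) = 8/B (W(B) = (2*2²)/B = (2*4)/B = 8/B)
J(P, c) = c + c² (J(P, c) = c² + c = c + c²)
J(W(-1), 63) - 1*(-3514) = 63*(1 + 63) - 1*(-3514) = 63*64 + 3514 = 4032 + 3514 = 7546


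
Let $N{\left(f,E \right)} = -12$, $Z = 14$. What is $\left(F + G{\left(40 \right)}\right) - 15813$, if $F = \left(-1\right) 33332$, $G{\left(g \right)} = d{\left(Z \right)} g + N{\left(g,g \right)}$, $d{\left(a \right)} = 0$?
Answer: $-49157$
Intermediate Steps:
$G{\left(g \right)} = -12$ ($G{\left(g \right)} = 0 g - 12 = 0 - 12 = -12$)
$F = -33332$
$\left(F + G{\left(40 \right)}\right) - 15813 = \left(-33332 - 12\right) - 15813 = -33344 - 15813 = -49157$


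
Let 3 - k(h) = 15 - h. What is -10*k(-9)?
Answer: 210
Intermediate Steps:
k(h) = -12 + h (k(h) = 3 - (15 - h) = 3 + (-15 + h) = -12 + h)
-10*k(-9) = -10*(-12 - 9) = -10*(-21) = 210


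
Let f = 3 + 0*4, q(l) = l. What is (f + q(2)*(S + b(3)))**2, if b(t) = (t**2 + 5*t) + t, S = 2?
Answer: 3721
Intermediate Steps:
b(t) = t**2 + 6*t
f = 3 (f = 3 + 0 = 3)
(f + q(2)*(S + b(3)))**2 = (3 + 2*(2 + 3*(6 + 3)))**2 = (3 + 2*(2 + 3*9))**2 = (3 + 2*(2 + 27))**2 = (3 + 2*29)**2 = (3 + 58)**2 = 61**2 = 3721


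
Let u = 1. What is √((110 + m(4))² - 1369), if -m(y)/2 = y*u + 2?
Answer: 3*√915 ≈ 90.747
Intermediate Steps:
m(y) = -4 - 2*y (m(y) = -2*(y*1 + 2) = -2*(y + 2) = -2*(2 + y) = -4 - 2*y)
√((110 + m(4))² - 1369) = √((110 + (-4 - 2*4))² - 1369) = √((110 + (-4 - 8))² - 1369) = √((110 - 12)² - 1369) = √(98² - 1369) = √(9604 - 1369) = √8235 = 3*√915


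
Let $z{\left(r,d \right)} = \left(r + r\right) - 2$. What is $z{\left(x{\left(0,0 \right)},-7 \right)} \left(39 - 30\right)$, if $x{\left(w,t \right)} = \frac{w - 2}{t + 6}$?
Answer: $-24$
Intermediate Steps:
$x{\left(w,t \right)} = \frac{-2 + w}{6 + t}$
$z{\left(r,d \right)} = -2 + 2 r$ ($z{\left(r,d \right)} = 2 r - 2 = -2 + 2 r$)
$z{\left(x{\left(0,0 \right)},-7 \right)} \left(39 - 30\right) = \left(-2 + 2 \frac{-2 + 0}{6 + 0}\right) \left(39 - 30\right) = \left(-2 + 2 \cdot \frac{1}{6} \left(-2\right)\right) 9 = \left(-2 + 2 \left(- \frac{1}{3}\right)\right) 9 = \left(-2 - \frac{2}{3}\right) 9 = \left(- \frac{8}{3}\right) 9 = -24$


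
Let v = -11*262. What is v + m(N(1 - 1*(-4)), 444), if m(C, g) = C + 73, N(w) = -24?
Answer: -2833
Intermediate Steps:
v = -2882
m(C, g) = 73 + C
v + m(N(1 - 1*(-4)), 444) = -2882 + (73 - 24) = -2882 + 49 = -2833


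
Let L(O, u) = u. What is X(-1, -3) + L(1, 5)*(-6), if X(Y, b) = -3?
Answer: -33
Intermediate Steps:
X(-1, -3) + L(1, 5)*(-6) = -3 + 5*(-6) = -3 - 30 = -33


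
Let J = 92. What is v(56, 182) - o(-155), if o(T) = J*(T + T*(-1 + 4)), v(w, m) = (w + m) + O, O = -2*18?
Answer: 57242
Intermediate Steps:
O = -36
v(w, m) = -36 + m + w (v(w, m) = (w + m) - 36 = (m + w) - 36 = -36 + m + w)
o(T) = 368*T (o(T) = 92*(T + T*(-1 + 4)) = 92*(T + T*3) = 92*(T + 3*T) = 92*(4*T) = 368*T)
v(56, 182) - o(-155) = (-36 + 182 + 56) - 368*(-155) = 202 - 1*(-57040) = 202 + 57040 = 57242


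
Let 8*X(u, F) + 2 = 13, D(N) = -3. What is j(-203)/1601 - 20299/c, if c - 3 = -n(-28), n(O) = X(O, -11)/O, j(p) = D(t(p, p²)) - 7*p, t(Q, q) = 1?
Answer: -7278740082/1093483 ≈ -6656.5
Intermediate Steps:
X(u, F) = 11/8 (X(u, F) = -¼ + (⅛)*13 = -¼ + 13/8 = 11/8)
j(p) = -3 - 7*p
n(O) = 11/(8*O)
c = 683/224 (c = 3 - 11/(8*(-28)) = 3 - 11*(-1)/(8*28) = 3 - 1*(-11/224) = 3 + 11/224 = 683/224 ≈ 3.0491)
j(-203)/1601 - 20299/c = (-3 - 7*(-203))/1601 - 20299/683/224 = (-3 + 1421)*(1/1601) - 20299*224/683 = 1418*(1/1601) - 4546976/683 = 1418/1601 - 4546976/683 = -7278740082/1093483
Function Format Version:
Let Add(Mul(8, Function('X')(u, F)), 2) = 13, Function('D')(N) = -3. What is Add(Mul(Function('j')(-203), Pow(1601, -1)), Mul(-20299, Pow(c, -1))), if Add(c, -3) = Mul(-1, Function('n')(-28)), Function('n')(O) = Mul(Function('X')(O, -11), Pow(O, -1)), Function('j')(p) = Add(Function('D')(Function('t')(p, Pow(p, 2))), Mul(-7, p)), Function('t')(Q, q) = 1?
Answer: Rational(-7278740082, 1093483) ≈ -6656.5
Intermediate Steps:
Function('X')(u, F) = Rational(11, 8) (Function('X')(u, F) = Add(Rational(-1, 4), Mul(Rational(1, 8), 13)) = Add(Rational(-1, 4), Rational(13, 8)) = Rational(11, 8))
Function('j')(p) = Add(-3, Mul(-7, p))
Function('n')(O) = Mul(Rational(11, 8), Pow(O, -1))
c = Rational(683, 224) (c = Add(3, Mul(-1, Mul(Rational(11, 8), Pow(-28, -1)))) = Add(3, Mul(-1, Mul(Rational(11, 8), Rational(-1, 28)))) = Add(3, Mul(-1, Rational(-11, 224))) = Add(3, Rational(11, 224)) = Rational(683, 224) ≈ 3.0491)
Add(Mul(Function('j')(-203), Pow(1601, -1)), Mul(-20299, Pow(c, -1))) = Add(Mul(Add(-3, Mul(-7, -203)), Pow(1601, -1)), Mul(-20299, Pow(Rational(683, 224), -1))) = Add(Mul(Add(-3, 1421), Rational(1, 1601)), Mul(-20299, Rational(224, 683))) = Add(Mul(1418, Rational(1, 1601)), Rational(-4546976, 683)) = Add(Rational(1418, 1601), Rational(-4546976, 683)) = Rational(-7278740082, 1093483)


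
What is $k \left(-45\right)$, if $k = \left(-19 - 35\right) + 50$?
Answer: $180$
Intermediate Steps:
$k = -4$ ($k = -54 + 50 = -4$)
$k \left(-45\right) = \left(-4\right) \left(-45\right) = 180$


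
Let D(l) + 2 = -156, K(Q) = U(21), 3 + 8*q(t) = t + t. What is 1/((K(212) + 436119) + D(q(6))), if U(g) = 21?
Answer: 1/435982 ≈ 2.2937e-6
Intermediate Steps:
q(t) = -3/8 + t/4 (q(t) = -3/8 + (t + t)/8 = -3/8 + (2*t)/8 = -3/8 + t/4)
K(Q) = 21
D(l) = -158 (D(l) = -2 - 156 = -158)
1/((K(212) + 436119) + D(q(6))) = 1/((21 + 436119) - 158) = 1/(436140 - 158) = 1/435982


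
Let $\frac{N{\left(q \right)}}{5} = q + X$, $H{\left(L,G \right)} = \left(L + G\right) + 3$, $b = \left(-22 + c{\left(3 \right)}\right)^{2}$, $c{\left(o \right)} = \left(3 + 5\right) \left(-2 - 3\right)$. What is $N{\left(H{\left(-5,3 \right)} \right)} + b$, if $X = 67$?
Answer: $4184$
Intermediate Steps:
$c{\left(o \right)} = -40$ ($c{\left(o \right)} = 8 \left(-5\right) = -40$)
$b = 3844$ ($b = \left(-22 - 40\right)^{2} = \left(-62\right)^{2} = 3844$)
$H{\left(L,G \right)} = 3 + G + L$ ($H{\left(L,G \right)} = \left(G + L\right) + 3 = 3 + G + L$)
$N{\left(q \right)} = 335 + 5 q$ ($N{\left(q \right)} = 5 \left(q + 67\right) = 5 \left(67 + q\right) = 335 + 5 q$)
$N{\left(H{\left(-5,3 \right)} \right)} + b = \left(335 + 5 \left(3 + 3 - 5\right)\right) + 3844 = \left(335 + 5 \cdot 1\right) + 3844 = \left(335 + 5\right) + 3844 = 340 + 3844 = 4184$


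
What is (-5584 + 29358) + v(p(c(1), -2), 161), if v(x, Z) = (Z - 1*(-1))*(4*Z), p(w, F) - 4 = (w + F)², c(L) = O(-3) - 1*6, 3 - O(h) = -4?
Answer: 128102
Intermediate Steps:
O(h) = 7 (O(h) = 3 - 1*(-4) = 3 + 4 = 7)
c(L) = 1 (c(L) = 7 - 1*6 = 7 - 6 = 1)
p(w, F) = 4 + (F + w)² (p(w, F) = 4 + (w + F)² = 4 + (F + w)²)
v(x, Z) = 4*Z*(1 + Z) (v(x, Z) = (Z + 1)*(4*Z) = (1 + Z)*(4*Z) = 4*Z*(1 + Z))
(-5584 + 29358) + v(p(c(1), -2), 161) = (-5584 + 29358) + 4*161*(1 + 161) = 23774 + 4*161*162 = 23774 + 104328 = 128102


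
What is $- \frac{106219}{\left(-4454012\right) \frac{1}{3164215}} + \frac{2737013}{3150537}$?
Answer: $\frac{1058906898473902801}{14032529604444} \approx 75461.0$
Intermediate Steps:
$- \frac{106219}{\left(-4454012\right) \frac{1}{3164215}} + \frac{2737013}{3150537} = - \frac{106219}{\left(-4454012\right) \frac{1}{3164215}} + 2737013 \cdot \frac{1}{3150537} = - \frac{106219}{- \frac{4454012}{3164215}} + \frac{2737013}{3150537} = \left(-106219\right) \left(- \frac{3164215}{4454012}\right) + \frac{2737013}{3150537} = \frac{336099753085}{4454012} + \frac{2737013}{3150537} = \frac{1058906898473902801}{14032529604444}$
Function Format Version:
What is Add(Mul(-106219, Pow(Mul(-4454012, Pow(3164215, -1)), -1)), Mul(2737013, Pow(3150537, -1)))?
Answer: Rational(1058906898473902801, 14032529604444) ≈ 75461.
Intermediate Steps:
Add(Mul(-106219, Pow(Mul(-4454012, Pow(3164215, -1)), -1)), Mul(2737013, Pow(3150537, -1))) = Add(Mul(-106219, Pow(Mul(-4454012, Rational(1, 3164215)), -1)), Mul(2737013, Rational(1, 3150537))) = Add(Mul(-106219, Pow(Rational(-4454012, 3164215), -1)), Rational(2737013, 3150537)) = Add(Mul(-106219, Rational(-3164215, 4454012)), Rational(2737013, 3150537)) = Add(Rational(336099753085, 4454012), Rational(2737013, 3150537)) = Rational(1058906898473902801, 14032529604444)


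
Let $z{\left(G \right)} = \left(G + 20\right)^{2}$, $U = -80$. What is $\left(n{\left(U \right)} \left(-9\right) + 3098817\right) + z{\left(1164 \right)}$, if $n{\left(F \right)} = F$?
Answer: $4501393$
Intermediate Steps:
$z{\left(G \right)} = \left(20 + G\right)^{2}$
$\left(n{\left(U \right)} \left(-9\right) + 3098817\right) + z{\left(1164 \right)} = \left(\left(-80\right) \left(-9\right) + 3098817\right) + \left(20 + 1164\right)^{2} = \left(720 + 3098817\right) + 1184^{2} = 3099537 + 1401856 = 4501393$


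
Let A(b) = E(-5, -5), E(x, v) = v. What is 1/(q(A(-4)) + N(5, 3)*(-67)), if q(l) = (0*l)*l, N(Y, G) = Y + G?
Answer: -1/536 ≈ -0.0018657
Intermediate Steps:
A(b) = -5
N(Y, G) = G + Y
q(l) = 0 (q(l) = 0*l = 0)
1/(q(A(-4)) + N(5, 3)*(-67)) = 1/(0 + (3 + 5)*(-67)) = 1/(0 + 8*(-67)) = 1/(0 - 536) = 1/(-536) = -1/536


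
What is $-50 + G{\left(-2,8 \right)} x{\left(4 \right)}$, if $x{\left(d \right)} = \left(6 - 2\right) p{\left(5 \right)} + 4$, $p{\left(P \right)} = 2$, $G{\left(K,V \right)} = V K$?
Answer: $-242$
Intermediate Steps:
$G{\left(K,V \right)} = K V$
$x{\left(d \right)} = 12$ ($x{\left(d \right)} = \left(6 - 2\right) 2 + 4 = 4 \cdot 2 + 4 = 8 + 4 = 12$)
$-50 + G{\left(-2,8 \right)} x{\left(4 \right)} = -50 + \left(-2\right) 8 \cdot 12 = -50 - 192 = -242$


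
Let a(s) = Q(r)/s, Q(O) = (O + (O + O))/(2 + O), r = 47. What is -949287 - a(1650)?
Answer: -25583284697/26950 ≈ -9.4929e+5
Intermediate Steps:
Q(O) = 3*O/(2 + O) (Q(O) = (O + 2*O)/(2 + O) = (3*O)/(2 + O) = 3*O/(2 + O))
a(s) = 141/(49*s) (a(s) = (3*47/(2 + 47))/s = (3*47/49)/s = (3*47*(1/49))/s = 141/(49*s))
-949287 - a(1650) = -949287 - 141/(49*1650) = -949287 - 1*47/26950 = -949287 - 47/26950 = -25583284697/26950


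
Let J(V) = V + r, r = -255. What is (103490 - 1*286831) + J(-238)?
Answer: -183834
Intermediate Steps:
J(V) = -255 + V (J(V) = V - 255 = -255 + V)
(103490 - 1*286831) + J(-238) = (103490 - 1*286831) + (-255 - 238) = (103490 - 286831) - 493 = -183341 - 493 = -183834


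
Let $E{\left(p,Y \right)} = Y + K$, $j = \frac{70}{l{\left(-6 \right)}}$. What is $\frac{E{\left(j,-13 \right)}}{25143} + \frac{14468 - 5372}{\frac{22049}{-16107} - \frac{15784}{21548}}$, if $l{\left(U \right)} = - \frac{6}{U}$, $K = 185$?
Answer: $- \frac{19843966943877932}{4584478699455} \approx -4328.5$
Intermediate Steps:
$j = 70$ ($j = \frac{70}{\left(-6\right) \frac{1}{-6}} = \frac{70}{\left(-6\right) \left(- \frac{1}{6}\right)} = \frac{70}{1} = 70 \cdot 1 = 70$)
$E{\left(p,Y \right)} = 185 + Y$ ($E{\left(p,Y \right)} = Y + 185 = 185 + Y$)
$\frac{E{\left(j,-13 \right)}}{25143} + \frac{14468 - 5372}{\frac{22049}{-16107} - \frac{15784}{21548}} = \frac{185 - 13}{25143} + \frac{14468 - 5372}{\frac{22049}{-16107} - \frac{15784}{21548}} = 172 \cdot \frac{1}{25143} + \frac{9096}{22049 \left(- \frac{1}{16107}\right) - \frac{3946}{5387}} = \frac{172}{25143} + \frac{9096}{- \frac{22049}{16107} - \frac{3946}{5387}} = \frac{172}{25143} + \frac{9096}{- \frac{182336185}{86768409}} = \frac{172}{25143} + 9096 \left(- \frac{86768409}{182336185}\right) = \frac{172}{25143} - \frac{789245448264}{182336185} = - \frac{19843966943877932}{4584478699455}$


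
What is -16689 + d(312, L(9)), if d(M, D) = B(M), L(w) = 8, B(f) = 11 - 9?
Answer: -16687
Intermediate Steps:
B(f) = 2
d(M, D) = 2
-16689 + d(312, L(9)) = -16689 + 2 = -16687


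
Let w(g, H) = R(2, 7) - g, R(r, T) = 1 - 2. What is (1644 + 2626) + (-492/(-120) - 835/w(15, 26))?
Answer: 346103/80 ≈ 4326.3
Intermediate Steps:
R(r, T) = -1
w(g, H) = -1 - g
(1644 + 2626) + (-492/(-120) - 835/w(15, 26)) = (1644 + 2626) + (-492/(-120) - 835/(-1 - 1*15)) = 4270 + (-492*(-1/120) - 835/(-1 - 15)) = 4270 + (41/10 - 835/(-16)) = 4270 + (41/10 - 835*(-1/16)) = 4270 + (41/10 + 835/16) = 4270 + 4503/80 = 346103/80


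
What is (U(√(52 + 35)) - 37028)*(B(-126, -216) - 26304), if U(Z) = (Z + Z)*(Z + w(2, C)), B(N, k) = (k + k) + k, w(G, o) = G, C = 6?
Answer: 993289008 - 107808*√87 ≈ 9.9228e+8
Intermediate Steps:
B(N, k) = 3*k (B(N, k) = 2*k + k = 3*k)
U(Z) = 2*Z*(2 + Z) (U(Z) = (Z + Z)*(Z + 2) = (2*Z)*(2 + Z) = 2*Z*(2 + Z))
(U(√(52 + 35)) - 37028)*(B(-126, -216) - 26304) = (2*√(52 + 35)*(2 + √(52 + 35)) - 37028)*(3*(-216) - 26304) = (2*√87*(2 + √87) - 37028)*(-648 - 26304) = (-37028 + 2*√87*(2 + √87))*(-26952) = 997978656 - 53904*√87*(2 + √87)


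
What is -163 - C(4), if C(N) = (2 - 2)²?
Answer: -163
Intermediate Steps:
C(N) = 0 (C(N) = 0² = 0)
-163 - C(4) = -163 - 1*0 = -163 + 0 = -163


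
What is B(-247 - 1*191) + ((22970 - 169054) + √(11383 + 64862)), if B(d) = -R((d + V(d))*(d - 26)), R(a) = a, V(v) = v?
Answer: -552548 + √76245 ≈ -5.5227e+5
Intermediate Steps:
B(d) = -2*d*(-26 + d) (B(d) = -(d + d)*(d - 26) = -2*d*(-26 + d))
B(-247 - 1*191) + ((22970 - 169054) + √(11383 + 64862)) = 2*(-247 - 1*191)*(26 - (-247 - 1*191)) + ((22970 - 169054) + √(11383 + 64862)) = 2*(-247 - 191)*(26 - (-247 - 191)) + (-146084 + √76245) = 2*(-438)*(26 - 1*(-438)) + (-146084 + √76245) = 2*(-438)*(26 + 438) + (-146084 + √76245) = 2*(-438)*464 + (-146084 + √76245) = -406464 + (-146084 + √76245) = -552548 + √76245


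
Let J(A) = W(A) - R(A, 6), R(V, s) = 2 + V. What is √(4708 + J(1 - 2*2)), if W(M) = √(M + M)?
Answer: √(4709 + I*√6) ≈ 68.622 + 0.0178*I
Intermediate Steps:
W(M) = √2*√M (W(M) = √(2*M) = √2*√M)
J(A) = -2 - A + √2*√A (J(A) = √2*√A - (2 + A) = √2*√A + (-2 - A) = -2 - A + √2*√A)
√(4708 + J(1 - 2*2)) = √(4708 + (-2 - (1 - 2*2) + √2*√(1 - 2*2))) = √(4708 + (-2 - (1 - 4) + √2*√(1 - 4))) = √(4708 + (-2 - 1*(-3) + √2*√(-3))) = √(4708 + (-2 + 3 + √2*(I*√3))) = √(4708 + (-2 + 3 + I*√6)) = √(4708 + (1 + I*√6)) = √(4709 + I*√6)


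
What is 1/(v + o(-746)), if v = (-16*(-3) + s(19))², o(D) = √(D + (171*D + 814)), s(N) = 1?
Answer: 49/120251 - I*√2602/841757 ≈ 0.00040748 - 6.0599e-5*I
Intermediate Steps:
o(D) = √(814 + 172*D) (o(D) = √(D + (814 + 171*D)) = √(814 + 172*D))
v = 2401 (v = (-16*(-3) + 1)² = (48 + 1)² = 49² = 2401)
1/(v + o(-746)) = 1/(2401 + √(814 + 172*(-746))) = 1/(2401 + √(814 - 128312)) = 1/(2401 + √(-127498)) = 1/(2401 + 7*I*√2602)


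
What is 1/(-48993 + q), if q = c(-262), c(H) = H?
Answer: -1/49255 ≈ -2.0303e-5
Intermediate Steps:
q = -262
1/(-48993 + q) = 1/(-48993 - 262) = 1/(-49255) = -1/49255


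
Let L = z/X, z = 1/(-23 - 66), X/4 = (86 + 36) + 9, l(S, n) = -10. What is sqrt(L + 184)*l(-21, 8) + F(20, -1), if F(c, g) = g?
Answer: -1 - 15*sqrt(11116238573)/11659 ≈ -136.65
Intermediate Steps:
X = 524 (X = 4*((86 + 36) + 9) = 4*(122 + 9) = 4*131 = 524)
z = -1/89 (z = 1/(-89) = -1/89 ≈ -0.011236)
L = -1/46636 (L = -1/89/524 = -1/89*1/524 = -1/46636 ≈ -2.1443e-5)
sqrt(L + 184)*l(-21, 8) + F(20, -1) = sqrt(-1/46636 + 184)*(-10) - 1 = sqrt(8581023/46636)*(-10) - 1 = (3*sqrt(11116238573)/23318)*(-10) - 1 = -15*sqrt(11116238573)/11659 - 1 = -1 - 15*sqrt(11116238573)/11659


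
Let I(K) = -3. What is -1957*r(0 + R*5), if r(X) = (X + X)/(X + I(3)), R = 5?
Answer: -48925/11 ≈ -4447.7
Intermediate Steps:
r(X) = 2*X/(-3 + X) (r(X) = (X + X)/(X - 3) = (2*X)/(-3 + X) = 2*X/(-3 + X))
-1957*r(0 + R*5) = -3914*(0 + 5*5)/(-3 + (0 + 5*5)) = -3914*(0 + 25)/(-3 + (0 + 25)) = -3914*25/(-3 + 25) = -3914*25/22 = -1957*25/11 = -48925/11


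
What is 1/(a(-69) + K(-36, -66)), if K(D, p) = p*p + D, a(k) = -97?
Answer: 1/4223 ≈ 0.00023680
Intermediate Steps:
K(D, p) = D + p**2 (K(D, p) = p**2 + D = D + p**2)
1/(a(-69) + K(-36, -66)) = 1/(-97 + (-36 + (-66)**2)) = 1/(-97 + (-36 + 4356)) = 1/(-97 + 4320) = 1/4223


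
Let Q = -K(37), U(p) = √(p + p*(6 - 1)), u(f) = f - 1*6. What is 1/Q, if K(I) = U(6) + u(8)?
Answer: -⅛ ≈ -0.12500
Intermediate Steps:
u(f) = -6 + f (u(f) = f - 6 = -6 + f)
U(p) = √6*√p (U(p) = √(p + p*5) = √(p + 5*p) = √(6*p) = √6*√p)
K(I) = 8 (K(I) = √6*√6 + (-6 + 8) = 6 + 2 = 8)
Q = -8 (Q = -1*8 = -8)
1/Q = 1/(-8) = -⅛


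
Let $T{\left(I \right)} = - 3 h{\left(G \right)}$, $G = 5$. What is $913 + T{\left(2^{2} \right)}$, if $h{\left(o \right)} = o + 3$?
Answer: $889$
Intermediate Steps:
$h{\left(o \right)} = 3 + o$
$T{\left(I \right)} = -24$ ($T{\left(I \right)} = - 3 \left(3 + 5\right) = \left(-3\right) 8 = -24$)
$913 + T{\left(2^{2} \right)} = 913 - 24 = 889$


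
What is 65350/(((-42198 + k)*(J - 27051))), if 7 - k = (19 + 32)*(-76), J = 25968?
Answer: 13070/8299029 ≈ 0.0015749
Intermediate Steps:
k = 3883 (k = 7 - (19 + 32)*(-76) = 7 - 51*(-76) = 7 - 1*(-3876) = 7 + 3876 = 3883)
65350/(((-42198 + k)*(J - 27051))) = 65350/(((-42198 + 3883)*(25968 - 27051))) = 65350/((-38315*(-1083))) = 65350/41495145 = 65350*(1/41495145) = 13070/8299029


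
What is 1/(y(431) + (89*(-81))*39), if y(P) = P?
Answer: -1/280720 ≈ -3.5623e-6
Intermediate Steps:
1/(y(431) + (89*(-81))*39) = 1/(431 + (89*(-81))*39) = 1/(431 - 7209*39) = 1/(431 - 281151) = 1/(-280720) = -1/280720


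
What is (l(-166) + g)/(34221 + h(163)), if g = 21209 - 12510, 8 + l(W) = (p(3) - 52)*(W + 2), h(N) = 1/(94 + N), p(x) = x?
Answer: 4298839/8794798 ≈ 0.48879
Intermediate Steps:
l(W) = -106 - 49*W (l(W) = -8 + (3 - 52)*(W + 2) = -8 - 49*(2 + W) = -8 + (-98 - 49*W) = -106 - 49*W)
g = 8699
(l(-166) + g)/(34221 + h(163)) = ((-106 - 49*(-166)) + 8699)/(34221 + 1/(94 + 163)) = ((-106 + 8134) + 8699)/(34221 + 1/257) = (8028 + 8699)/(34221 + 1/257) = 16727/(8794798/257) = 16727*(257/8794798) = 4298839/8794798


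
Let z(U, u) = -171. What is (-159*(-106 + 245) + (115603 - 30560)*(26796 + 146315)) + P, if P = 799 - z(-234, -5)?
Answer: 14721857642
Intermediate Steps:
P = 970 (P = 799 - 1*(-171) = 799 + 171 = 970)
(-159*(-106 + 245) + (115603 - 30560)*(26796 + 146315)) + P = (-159*(-106 + 245) + (115603 - 30560)*(26796 + 146315)) + 970 = (-159*139 + 85043*173111) + 970 = (-22101 + 14721878773) + 970 = 14721856672 + 970 = 14721857642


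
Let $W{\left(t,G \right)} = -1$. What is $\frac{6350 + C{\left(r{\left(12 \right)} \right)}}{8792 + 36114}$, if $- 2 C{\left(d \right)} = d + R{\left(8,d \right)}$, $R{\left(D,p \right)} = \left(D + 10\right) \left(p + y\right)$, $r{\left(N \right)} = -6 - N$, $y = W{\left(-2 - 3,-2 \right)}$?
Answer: $\frac{3265}{22453} \approx 0.14541$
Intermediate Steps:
$y = -1$
$R{\left(D,p \right)} = \left(-1 + p\right) \left(10 + D\right)$ ($R{\left(D,p \right)} = \left(D + 10\right) \left(p - 1\right) = \left(10 + D\right) \left(-1 + p\right) = \left(-1 + p\right) \left(10 + D\right)$)
$C{\left(d \right)} = 9 - \frac{19 d}{2}$ ($C{\left(d \right)} = - \frac{d + \left(-10 - 8 + 10 d + 8 d\right)}{2} = - \frac{d + \left(-18 + 18 d\right)}{2} = - \frac{-18 + 19 d}{2} = 9 - \frac{19 d}{2}$)
$\frac{6350 + C{\left(r{\left(12 \right)} \right)}}{8792 + 36114} = \frac{6350 - \left(-9 + \frac{19 \left(-6 - 12\right)}{2}\right)}{8792 + 36114} = \frac{6350 - \left(-9 + \frac{19 \left(-6 - 12\right)}{2}\right)}{44906} = \left(6350 + \left(9 - -171\right)\right) \frac{1}{44906} = \left(6350 + \left(9 + 171\right)\right) \frac{1}{44906} = \left(6350 + 180\right) \frac{1}{44906} = 6530 \cdot \frac{1}{44906} = \frac{3265}{22453}$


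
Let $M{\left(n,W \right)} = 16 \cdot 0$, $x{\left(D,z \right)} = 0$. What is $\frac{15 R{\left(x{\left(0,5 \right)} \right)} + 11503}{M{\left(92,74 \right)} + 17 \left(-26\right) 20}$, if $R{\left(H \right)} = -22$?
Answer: $- \frac{11173}{8840} \approx -1.2639$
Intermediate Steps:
$M{\left(n,W \right)} = 0$
$\frac{15 R{\left(x{\left(0,5 \right)} \right)} + 11503}{M{\left(92,74 \right)} + 17 \left(-26\right) 20} = \frac{15 \left(-22\right) + 11503}{0 + 17 \left(-26\right) 20} = \frac{-330 + 11503}{0 - 8840} = \frac{11173}{0 - 8840} = \frac{11173}{-8840} = 11173 \left(- \frac{1}{8840}\right) = - \frac{11173}{8840}$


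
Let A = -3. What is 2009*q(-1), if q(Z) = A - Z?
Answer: -4018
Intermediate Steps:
q(Z) = -3 - Z
2009*q(-1) = 2009*(-3 - 1*(-1)) = 2009*(-3 + 1) = 2009*(-2) = -4018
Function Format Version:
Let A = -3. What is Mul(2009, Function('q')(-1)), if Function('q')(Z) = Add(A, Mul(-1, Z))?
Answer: -4018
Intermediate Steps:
Function('q')(Z) = Add(-3, Mul(-1, Z))
Mul(2009, Function('q')(-1)) = Mul(2009, Add(-3, Mul(-1, -1))) = Mul(2009, Add(-3, 1)) = Mul(2009, -2) = -4018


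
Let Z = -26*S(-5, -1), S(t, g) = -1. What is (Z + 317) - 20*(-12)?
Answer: 583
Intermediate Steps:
Z = 26 (Z = -26*(-1) = 26)
(Z + 317) - 20*(-12) = (26 + 317) - 20*(-12) = 343 + 240 = 583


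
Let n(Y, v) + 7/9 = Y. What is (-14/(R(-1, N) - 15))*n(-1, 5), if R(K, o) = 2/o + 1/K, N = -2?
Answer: -224/153 ≈ -1.4641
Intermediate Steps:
n(Y, v) = -7/9 + Y
R(K, o) = 1/K + 2/o (R(K, o) = 2/o + 1/K = 1/K + 2/o)
(-14/(R(-1, N) - 15))*n(-1, 5) = (-14/((1/(-1) + 2/(-2)) - 15))*(-7/9 - 1) = -14/((-1 + 2*(-½)) - 15)*(-16/9) = -14/((-1 - 1) - 15)*(-16/9) = -14/(-2 - 15)*(-16/9) = -14/(-17)*(-16/9) = -14*(-1/17)*(-16/9) = (14/17)*(-16/9) = -224/153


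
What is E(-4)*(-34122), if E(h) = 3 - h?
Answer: -238854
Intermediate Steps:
E(-4)*(-34122) = (3 - 1*(-4))*(-34122) = (3 + 4)*(-34122) = 7*(-34122) = -238854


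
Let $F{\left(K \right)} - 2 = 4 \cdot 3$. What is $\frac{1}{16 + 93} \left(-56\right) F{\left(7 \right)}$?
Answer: $- \frac{784}{109} \approx -7.1927$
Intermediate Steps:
$F{\left(K \right)} = 14$ ($F{\left(K \right)} = 2 + 4 \cdot 3 = 2 + 12 = 14$)
$\frac{1}{16 + 93} \left(-56\right) F{\left(7 \right)} = \frac{1}{16 + 93} \left(-56\right) 14 = \frac{1}{109} \left(-56\right) 14 = \left(- \frac{56}{109}\right) 14 = - \frac{784}{109}$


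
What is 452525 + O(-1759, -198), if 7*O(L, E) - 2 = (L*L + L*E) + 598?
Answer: 6610638/7 ≈ 9.4438e+5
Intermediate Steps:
O(L, E) = 600/7 + L²/7 + E*L/7 (O(L, E) = 2/7 + ((L*L + L*E) + 598)/7 = 2/7 + ((L² + E*L) + 598)/7 = 2/7 + (598 + L² + E*L)/7 = 2/7 + (598/7 + L²/7 + E*L/7) = 600/7 + L²/7 + E*L/7)
452525 + O(-1759, -198) = 452525 + (600/7 + (⅐)*(-1759)² + (⅐)*(-198)*(-1759)) = 452525 + (600/7 + (⅐)*3094081 + 348282/7) = 452525 + (600/7 + 3094081/7 + 348282/7) = 452525 + 3442963/7 = 6610638/7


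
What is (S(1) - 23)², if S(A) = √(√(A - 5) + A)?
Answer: (23 - √(1 + 2*I))² ≈ 471.49 - 34.163*I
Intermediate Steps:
S(A) = √(A + √(-5 + A)) (S(A) = √(√(-5 + A) + A) = √(A + √(-5 + A)))
(S(1) - 23)² = (√(1 + √(-5 + 1)) - 23)² = (√(1 + √(-4)) - 23)² = (√(1 + 2*I) - 23)² = (-23 + √(1 + 2*I))²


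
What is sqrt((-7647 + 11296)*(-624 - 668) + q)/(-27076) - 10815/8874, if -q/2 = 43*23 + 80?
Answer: -3605/2958 - I*sqrt(4716646)/27076 ≈ -1.2187 - 0.080211*I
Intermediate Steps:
q = -2138 (q = -2*(43*23 + 80) = -2*(989 + 80) = -2*1069 = -2138)
sqrt((-7647 + 11296)*(-624 - 668) + q)/(-27076) - 10815/8874 = sqrt((-7647 + 11296)*(-624 - 668) - 2138)/(-27076) - 10815/8874 = sqrt(3649*(-1292) - 2138)*(-1/27076) - 10815*1/8874 = sqrt(-4714508 - 2138)*(-1/27076) - 3605/2958 = sqrt(-4716646)*(-1/27076) - 3605/2958 = (I*sqrt(4716646))*(-1/27076) - 3605/2958 = -I*sqrt(4716646)/27076 - 3605/2958 = -3605/2958 - I*sqrt(4716646)/27076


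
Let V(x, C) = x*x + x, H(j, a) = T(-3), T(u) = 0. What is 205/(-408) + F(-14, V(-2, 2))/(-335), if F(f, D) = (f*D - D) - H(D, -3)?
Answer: -11287/27336 ≈ -0.41290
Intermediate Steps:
H(j, a) = 0
V(x, C) = x + x**2 (V(x, C) = x**2 + x = x + x**2)
F(f, D) = -D + D*f (F(f, D) = (f*D - D) - 1*0 = (D*f - D) + 0 = (-D + D*f) + 0 = -D + D*f)
205/(-408) + F(-14, V(-2, 2))/(-335) = 205/(-408) + ((-2*(1 - 2))*(-1 - 14))/(-335) = 205*(-1/408) + (-2*(-1)*(-15))*(-1/335) = -205/408 + (2*(-15))*(-1/335) = -205/408 - 30*(-1/335) = -205/408 + 6/67 = -11287/27336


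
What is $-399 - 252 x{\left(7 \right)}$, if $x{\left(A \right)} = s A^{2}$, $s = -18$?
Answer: $221865$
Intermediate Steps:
$x{\left(A \right)} = - 18 A^{2}$
$-399 - 252 x{\left(7 \right)} = -399 - 252 \left(- 18 \cdot 7^{2}\right) = -399 - 252 \left(\left(-18\right) 49\right) = -399 - -222264 = -399 + 222264 = 221865$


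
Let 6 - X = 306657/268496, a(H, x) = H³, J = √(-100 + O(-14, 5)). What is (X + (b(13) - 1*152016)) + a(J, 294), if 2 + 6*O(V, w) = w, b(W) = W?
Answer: -40810893169/268496 - 199*I*√398/4 ≈ -1.52e+5 - 992.51*I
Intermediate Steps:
O(V, w) = -⅓ + w/6
J = I*√398/2 (J = √(-100 + (-⅓ + (⅙)*5)) = √(-100 + (-⅓ + ⅚)) = √(-100 + ½) = √(-199/2) = I*√398/2 ≈ 9.975*I)
X = 1304319/268496 (X = 6 - 306657/268496 = 1304319/268496 ≈ 4.8579)
(X + (b(13) - 1*152016)) + a(J, 294) = (1304319/268496 + (13 - 1*152016)) + (I*√398/2)³ = (1304319/268496 + (13 - 152016)) - 199*I*√398/4 = (1304319/268496 - 152003) - 199*I*√398/4 = -40810893169/268496 - 199*I*√398/4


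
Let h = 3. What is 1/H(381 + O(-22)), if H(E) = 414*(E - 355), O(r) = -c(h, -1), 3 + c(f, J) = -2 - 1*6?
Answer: 1/15318 ≈ 6.5283e-5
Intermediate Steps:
c(f, J) = -11 (c(f, J) = -3 + (-2 - 1*6) = -3 + (-2 - 6) = -3 - 8 = -11)
O(r) = 11 (O(r) = -1*(-11) = 11)
H(E) = -146970 + 414*E (H(E) = 414*(-355 + E) = -146970 + 414*E)
1/H(381 + O(-22)) = 1/(-146970 + 414*(381 + 11)) = 1/(-146970 + 414*392) = 1/(-146970 + 162288) = 1/15318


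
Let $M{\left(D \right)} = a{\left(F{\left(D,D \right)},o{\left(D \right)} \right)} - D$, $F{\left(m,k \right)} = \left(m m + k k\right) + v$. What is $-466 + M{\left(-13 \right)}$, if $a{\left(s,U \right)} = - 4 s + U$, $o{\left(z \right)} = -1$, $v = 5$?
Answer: $-1826$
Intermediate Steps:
$F{\left(m,k \right)} = 5 + k^{2} + m^{2}$ ($F{\left(m,k \right)} = \left(m m + k k\right) + 5 = \left(m^{2} + k^{2}\right) + 5 = \left(k^{2} + m^{2}\right) + 5 = 5 + k^{2} + m^{2}$)
$a{\left(s,U \right)} = U - 4 s$
$M{\left(D \right)} = -21 - D - 8 D^{2}$ ($M{\left(D \right)} = \left(-1 - 4 \left(5 + D^{2} + D^{2}\right)\right) - D = \left(-1 - 4 \left(5 + 2 D^{2}\right)\right) - D = \left(-1 - \left(20 + 8 D^{2}\right)\right) - D = \left(-21 - 8 D^{2}\right) - D = -21 - D - 8 D^{2}$)
$-466 + M{\left(-13 \right)} = -466 - \left(8 + 1352\right) = -466 - 1360 = -1826$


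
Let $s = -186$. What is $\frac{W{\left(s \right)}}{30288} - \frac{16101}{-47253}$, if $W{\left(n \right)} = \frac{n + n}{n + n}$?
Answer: $\frac{162571447}{477066288} \approx 0.34077$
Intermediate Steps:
$W{\left(n \right)} = 1$ ($W{\left(n \right)} = \frac{2 n}{2 n} = 2 n \frac{1}{2 n} = 1$)
$\frac{W{\left(s \right)}}{30288} - \frac{16101}{-47253} = 1 \cdot \frac{1}{30288} - \frac{16101}{-47253} = 1 \cdot \frac{1}{30288} - - \frac{5367}{15751} = \frac{1}{30288} + \frac{5367}{15751} = \frac{162571447}{477066288}$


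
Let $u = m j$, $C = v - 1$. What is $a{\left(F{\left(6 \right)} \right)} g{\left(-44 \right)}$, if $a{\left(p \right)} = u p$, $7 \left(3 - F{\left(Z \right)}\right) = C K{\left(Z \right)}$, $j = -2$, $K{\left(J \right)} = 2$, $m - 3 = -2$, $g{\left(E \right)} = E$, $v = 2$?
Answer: $\frac{1672}{7} \approx 238.86$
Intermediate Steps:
$m = 1$ ($m = 3 - 2 = 1$)
$C = 1$ ($C = 2 - 1 = 1$)
$u = -2$ ($u = 1 \left(-2\right) = -2$)
$F{\left(Z \right)} = \frac{19}{7}$ ($F{\left(Z \right)} = 3 - \frac{1 \cdot 2}{7} = 3 - \frac{2}{7} = \frac{19}{7}$)
$a{\left(p \right)} = - 2 p$
$a{\left(F{\left(6 \right)} \right)} g{\left(-44 \right)} = \left(-2\right) \frac{19}{7} \left(-44\right) = \left(- \frac{38}{7}\right) \left(-44\right) = \frac{1672}{7}$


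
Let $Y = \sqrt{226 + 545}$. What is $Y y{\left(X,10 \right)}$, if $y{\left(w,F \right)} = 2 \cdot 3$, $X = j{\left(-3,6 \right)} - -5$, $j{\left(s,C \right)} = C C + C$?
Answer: $6 \sqrt{771} \approx 166.6$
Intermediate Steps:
$j{\left(s,C \right)} = C + C^{2}$ ($j{\left(s,C \right)} = C^{2} + C = C + C^{2}$)
$X = 47$ ($X = 6 \left(1 + 6\right) - -5 = 6 \cdot 7 + 5 = 42 + 5 = 47$)
$y{\left(w,F \right)} = 6$
$Y = \sqrt{771} \approx 27.767$
$Y y{\left(X,10 \right)} = \sqrt{771} \cdot 6 = 6 \sqrt{771}$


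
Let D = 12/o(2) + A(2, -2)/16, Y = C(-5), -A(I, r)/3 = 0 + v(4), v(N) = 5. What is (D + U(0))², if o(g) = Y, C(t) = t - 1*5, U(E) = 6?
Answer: 95481/6400 ≈ 14.919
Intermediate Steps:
C(t) = -5 + t (C(t) = t - 5 = -5 + t)
A(I, r) = -15 (A(I, r) = -3*(0 + 5) = -3*5 = -15)
Y = -10 (Y = -5 - 5 = -10)
o(g) = -10
D = -171/80 (D = 12/(-10) - 15/16 = 12*(-⅒) - 15*1/16 = -6/5 - 15/16 = -171/80 ≈ -2.1375)
(D + U(0))² = (-171/80 + 6)² = (309/80)² = 95481/6400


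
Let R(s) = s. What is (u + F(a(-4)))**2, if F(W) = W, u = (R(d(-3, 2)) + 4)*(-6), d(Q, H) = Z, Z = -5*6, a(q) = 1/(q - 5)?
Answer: 1968409/81 ≈ 24301.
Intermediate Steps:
a(q) = 1/(-5 + q)
Z = -30
d(Q, H) = -30
u = 156 (u = (-30 + 4)*(-6) = -26*(-6) = 156)
(u + F(a(-4)))**2 = (156 + 1/(-5 - 4))**2 = (156 + 1/(-9))**2 = (156 - 1/9)**2 = (1403/9)**2 = 1968409/81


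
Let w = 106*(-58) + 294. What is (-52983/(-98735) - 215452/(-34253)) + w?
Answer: -2824994948093/483138565 ≈ -5847.2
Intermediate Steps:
w = -5854 (w = -6148 + 294 = -5854)
(-52983/(-98735) - 215452/(-34253)) + w = (-52983/(-98735) - 215452/(-34253)) - 5854 = (-52983*(-1/98735) - 215452*(-1/34253)) - 5854 = (7569/14105 + 215452/34253) - 5854 = 3298211417/483138565 - 5854 = -2824994948093/483138565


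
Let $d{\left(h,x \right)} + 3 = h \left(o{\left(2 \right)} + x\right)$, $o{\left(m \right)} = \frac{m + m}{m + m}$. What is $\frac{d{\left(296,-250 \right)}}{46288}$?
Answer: $- \frac{73707}{46288} \approx -1.5924$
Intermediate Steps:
$o{\left(m \right)} = 1$ ($o{\left(m \right)} = \frac{2 m}{2 m} = 2 m \frac{1}{2 m} = 1$)
$d{\left(h,x \right)} = -3 + h \left(1 + x\right)$
$\frac{d{\left(296,-250 \right)}}{46288} = \frac{-3 + 296 + 296 \left(-250\right)}{46288} = \left(-3 + 296 - 74000\right) \frac{1}{46288} = \left(-73707\right) \frac{1}{46288} = - \frac{73707}{46288}$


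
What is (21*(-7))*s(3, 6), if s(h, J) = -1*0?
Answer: 0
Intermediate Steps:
s(h, J) = 0
(21*(-7))*s(3, 6) = (21*(-7))*0 = -147*0 = 0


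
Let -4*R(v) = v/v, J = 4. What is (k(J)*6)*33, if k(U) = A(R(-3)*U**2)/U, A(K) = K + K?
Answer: -396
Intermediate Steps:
R(v) = -1/4 (R(v) = -v/(4*v) = -1/4*1 = -1/4)
A(K) = 2*K
k(U) = -U/2 (k(U) = (2*(-U**2/4))/U = (-U**2/2)/U = -U/2)
(k(J)*6)*33 = (-1/2*4*6)*33 = -2*6*33 = -12*33 = -396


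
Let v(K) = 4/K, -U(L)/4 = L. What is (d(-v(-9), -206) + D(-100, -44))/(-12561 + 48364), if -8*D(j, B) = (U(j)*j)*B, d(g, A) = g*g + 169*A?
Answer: -20639918/2900043 ≈ -7.1171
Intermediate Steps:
U(L) = -4*L
d(g, A) = g² + 169*A
D(j, B) = B*j²/2 (D(j, B) = -(-4*j)*j*B/8 = -(-4*j²)*B/8 = -(-1)*B*j²/2 = B*j²/2)
(d(-v(-9), -206) + D(-100, -44))/(-12561 + 48364) = (((-4/(-9))² + 169*(-206)) + (½)*(-44)*(-100)²)/(-12561 + 48364) = (((-4*(-1)/9)² - 34814) + (½)*(-44)*10000)/35803 = (((-1*(-4/9))² - 34814) - 220000)*(1/35803) = (((4/9)² - 34814) - 220000)*(1/35803) = ((16/81 - 34814) - 220000)*(1/35803) = (-2819918/81 - 220000)*(1/35803) = -20639918/81*1/35803 = -20639918/2900043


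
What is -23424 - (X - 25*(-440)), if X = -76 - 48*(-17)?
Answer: -35164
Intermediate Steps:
X = 740 (X = -76 + 816 = 740)
-23424 - (X - 25*(-440)) = -23424 - (740 - 25*(-440)) = -23424 - (740 - 1*(-11000)) = -23424 - (740 + 11000) = -23424 - 1*11740 = -23424 - 11740 = -35164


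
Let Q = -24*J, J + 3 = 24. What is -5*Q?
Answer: 2520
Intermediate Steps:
J = 21 (J = -3 + 24 = 21)
Q = -504 (Q = -24*21 = -504)
-5*Q = -5*(-504) = 2520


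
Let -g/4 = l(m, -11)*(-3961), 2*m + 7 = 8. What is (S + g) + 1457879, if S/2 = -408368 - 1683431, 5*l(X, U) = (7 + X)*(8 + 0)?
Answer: -2535591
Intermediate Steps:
m = ½ (m = -7/2 + (½)*8 = -7/2 + 4 = ½ ≈ 0.50000)
l(X, U) = 56/5 + 8*X/5 (l(X, U) = ((7 + X)*(8 + 0))/5 = ((7 + X)*8)/5 = (56 + 8*X)/5 = 56/5 + 8*X/5)
S = -4183598 (S = 2*(-408368 - 1683431) = 2*(-2091799) = -4183598)
g = 190128 (g = -4*(56/5 + (8/5)*(½))*(-3961) = -4*(56/5 + ⅘)*(-3961) = -48*(-3961) = -4*(-47532) = 190128)
(S + g) + 1457879 = (-4183598 + 190128) + 1457879 = -3993470 + 1457879 = -2535591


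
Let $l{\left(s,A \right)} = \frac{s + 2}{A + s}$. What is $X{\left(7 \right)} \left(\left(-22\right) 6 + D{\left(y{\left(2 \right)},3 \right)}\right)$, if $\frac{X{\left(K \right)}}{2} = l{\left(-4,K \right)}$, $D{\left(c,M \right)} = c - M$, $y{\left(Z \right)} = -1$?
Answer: $\frac{544}{3} \approx 181.33$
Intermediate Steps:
$l{\left(s,A \right)} = \frac{2 + s}{A + s}$
$X{\left(K \right)} = - \frac{4}{-4 + K}$ ($X{\left(K \right)} = 2 \frac{2 - 4}{K - 4} = 2 \frac{1}{-4 + K} \left(-2\right) = 2 \left(- \frac{2}{-4 + K}\right) = - \frac{4}{-4 + K}$)
$X{\left(7 \right)} \left(\left(-22\right) 6 + D{\left(y{\left(2 \right)},3 \right)}\right) = - \frac{4}{-4 + 7} \left(\left(-22\right) 6 - 4\right) = - \frac{4}{3} \left(-132 - 4\right) = \left(-4\right) \frac{1}{3} \left(-132 - 4\right) = \left(- \frac{4}{3}\right) \left(-136\right) = \frac{544}{3}$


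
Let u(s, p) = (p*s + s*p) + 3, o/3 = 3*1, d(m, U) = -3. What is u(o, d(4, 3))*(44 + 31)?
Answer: -3825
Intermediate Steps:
o = 9 (o = 3*(3*1) = 3*3 = 9)
u(s, p) = 3 + 2*p*s (u(s, p) = (p*s + p*s) + 3 = 2*p*s + 3 = 3 + 2*p*s)
u(o, d(4, 3))*(44 + 31) = (3 + 2*(-3)*9)*(44 + 31) = (3 - 54)*75 = -51*75 = -3825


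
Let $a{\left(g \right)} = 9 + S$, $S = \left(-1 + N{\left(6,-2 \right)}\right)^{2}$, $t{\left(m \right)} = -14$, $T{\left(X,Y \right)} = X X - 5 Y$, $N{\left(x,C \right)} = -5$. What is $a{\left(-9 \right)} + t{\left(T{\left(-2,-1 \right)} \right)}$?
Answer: $31$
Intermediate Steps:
$T{\left(X,Y \right)} = X^{2} - 5 Y$
$S = 36$ ($S = \left(-1 - 5\right)^{2} = \left(-6\right)^{2} = 36$)
$a{\left(g \right)} = 45$ ($a{\left(g \right)} = 9 + 36 = 45$)
$a{\left(-9 \right)} + t{\left(T{\left(-2,-1 \right)} \right)} = 45 - 14 = 31$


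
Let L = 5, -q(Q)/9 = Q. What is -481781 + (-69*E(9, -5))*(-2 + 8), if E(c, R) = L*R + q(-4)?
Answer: -486335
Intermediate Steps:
q(Q) = -9*Q
E(c, R) = 36 + 5*R (E(c, R) = 5*R - 9*(-4) = 5*R + 36 = 36 + 5*R)
-481781 + (-69*E(9, -5))*(-2 + 8) = -481781 + (-69*(36 + 5*(-5)))*(-2 + 8) = -481781 - 69*(36 - 25)*6 = -481781 - 69*11*6 = -481781 - 759*6 = -481781 - 4554 = -486335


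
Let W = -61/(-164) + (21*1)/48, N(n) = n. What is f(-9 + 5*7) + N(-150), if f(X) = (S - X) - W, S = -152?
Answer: -215699/656 ≈ -328.81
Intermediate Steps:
W = 531/656 (W = -61*(-1/164) + 21*(1/48) = 61/164 + 7/16 = 531/656 ≈ 0.80945)
f(X) = -100243/656 - X (f(X) = (-152 - X) - 1*531/656 = (-152 - X) - 531/656 = -100243/656 - X)
f(-9 + 5*7) + N(-150) = (-100243/656 - (-9 + 5*7)) - 150 = (-100243/656 - (-9 + 35)) - 150 = (-100243/656 - 1*26) - 150 = (-100243/656 - 26) - 150 = -117299/656 - 150 = -215699/656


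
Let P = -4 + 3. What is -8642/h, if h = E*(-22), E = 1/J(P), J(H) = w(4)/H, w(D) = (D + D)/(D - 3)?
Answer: -34568/11 ≈ -3142.5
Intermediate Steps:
w(D) = 2*D/(-3 + D) (w(D) = (2*D)/(-3 + D) = 2*D/(-3 + D))
P = -1
J(H) = 8/H (J(H) = (2*4/(-3 + 4))/H = (2*4/1)/H = (2*4*1)/H = 8/H)
E = -⅛ (E = 1/(8/(-1)) = 1/(8*(-1)) = 1/(-8) = -⅛ ≈ -0.12500)
h = 11/4 (h = -⅛*(-22) = 11/4 ≈ 2.7500)
-8642/h = -8642/11/4 = -8642*4/11 = -34568/11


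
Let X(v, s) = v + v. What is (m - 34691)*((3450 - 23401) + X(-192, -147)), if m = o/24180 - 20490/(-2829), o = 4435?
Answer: 3216369993599245/4560348 ≈ 7.0529e+8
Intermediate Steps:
X(v, s) = 2*v
m = 33866321/4560348 (m = 4435/24180 - 20490/(-2829) = 4435*(1/24180) - 20490*(-1/2829) = 887/4836 + 6830/943 = 33866321/4560348 ≈ 7.4263)
(m - 34691)*((3450 - 23401) + X(-192, -147)) = (33866321/4560348 - 34691)*((3450 - 23401) + 2*(-192)) = -158169166147*(-19951 - 384)/4560348 = -158169166147/4560348*(-20335) = 3216369993599245/4560348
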